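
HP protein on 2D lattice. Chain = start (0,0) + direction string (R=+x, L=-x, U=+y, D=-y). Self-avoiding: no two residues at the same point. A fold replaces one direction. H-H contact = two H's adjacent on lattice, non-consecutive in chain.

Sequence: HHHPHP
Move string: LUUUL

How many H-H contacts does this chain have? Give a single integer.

Positions: [(0, 0), (-1, 0), (-1, 1), (-1, 2), (-1, 3), (-2, 3)]
No H-H contacts found.

Answer: 0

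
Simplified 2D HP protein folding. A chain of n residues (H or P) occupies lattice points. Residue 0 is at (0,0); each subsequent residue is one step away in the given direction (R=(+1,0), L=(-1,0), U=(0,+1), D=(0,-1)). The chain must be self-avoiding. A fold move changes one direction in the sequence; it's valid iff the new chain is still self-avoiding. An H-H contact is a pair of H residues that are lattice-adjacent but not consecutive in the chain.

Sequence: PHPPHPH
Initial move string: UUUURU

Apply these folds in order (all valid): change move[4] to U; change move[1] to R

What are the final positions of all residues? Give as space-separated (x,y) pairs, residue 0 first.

Initial moves: UUUURU
Fold: move[4]->U => UUUUUU (positions: [(0, 0), (0, 1), (0, 2), (0, 3), (0, 4), (0, 5), (0, 6)])
Fold: move[1]->R => URUUUU (positions: [(0, 0), (0, 1), (1, 1), (1, 2), (1, 3), (1, 4), (1, 5)])

Answer: (0,0) (0,1) (1,1) (1,2) (1,3) (1,4) (1,5)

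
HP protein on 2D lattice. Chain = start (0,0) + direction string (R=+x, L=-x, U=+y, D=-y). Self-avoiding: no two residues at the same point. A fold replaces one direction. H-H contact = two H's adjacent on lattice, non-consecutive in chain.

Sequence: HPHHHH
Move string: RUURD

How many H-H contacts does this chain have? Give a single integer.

Answer: 1

Derivation:
Positions: [(0, 0), (1, 0), (1, 1), (1, 2), (2, 2), (2, 1)]
H-H contact: residue 2 @(1,1) - residue 5 @(2, 1)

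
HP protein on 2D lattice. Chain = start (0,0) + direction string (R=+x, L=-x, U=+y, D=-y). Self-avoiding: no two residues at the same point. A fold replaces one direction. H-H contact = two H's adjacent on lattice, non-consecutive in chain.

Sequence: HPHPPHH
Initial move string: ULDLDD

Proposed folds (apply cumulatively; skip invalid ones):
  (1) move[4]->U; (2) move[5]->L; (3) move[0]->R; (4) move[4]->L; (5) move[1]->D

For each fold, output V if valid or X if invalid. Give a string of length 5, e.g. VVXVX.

Initial: ULDLDD -> [(0, 0), (0, 1), (-1, 1), (-1, 0), (-2, 0), (-2, -1), (-2, -2)]
Fold 1: move[4]->U => ULDLUD INVALID (collision), skipped
Fold 2: move[5]->L => ULDLDL VALID
Fold 3: move[0]->R => RLDLDL INVALID (collision), skipped
Fold 4: move[4]->L => ULDLLL VALID
Fold 5: move[1]->D => UDDLLL INVALID (collision), skipped

Answer: XVXVX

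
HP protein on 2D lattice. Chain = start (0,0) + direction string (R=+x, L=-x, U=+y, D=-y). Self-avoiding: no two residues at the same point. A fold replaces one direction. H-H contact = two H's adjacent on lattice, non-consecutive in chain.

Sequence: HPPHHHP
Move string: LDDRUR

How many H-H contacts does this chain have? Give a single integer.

Positions: [(0, 0), (-1, 0), (-1, -1), (-1, -2), (0, -2), (0, -1), (1, -1)]
H-H contact: residue 0 @(0,0) - residue 5 @(0, -1)

Answer: 1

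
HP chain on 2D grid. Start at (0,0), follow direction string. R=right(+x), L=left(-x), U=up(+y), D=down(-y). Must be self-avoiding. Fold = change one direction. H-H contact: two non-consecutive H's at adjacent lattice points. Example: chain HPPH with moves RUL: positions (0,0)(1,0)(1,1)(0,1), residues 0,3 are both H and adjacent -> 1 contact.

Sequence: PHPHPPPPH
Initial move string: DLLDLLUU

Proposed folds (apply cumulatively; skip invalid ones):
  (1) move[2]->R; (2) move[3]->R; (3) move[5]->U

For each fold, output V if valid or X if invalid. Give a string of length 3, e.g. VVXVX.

Answer: XXV

Derivation:
Initial: DLLDLLUU -> [(0, 0), (0, -1), (-1, -1), (-2, -1), (-2, -2), (-3, -2), (-4, -2), (-4, -1), (-4, 0)]
Fold 1: move[2]->R => DLRDLLUU INVALID (collision), skipped
Fold 2: move[3]->R => DLLRLLUU INVALID (collision), skipped
Fold 3: move[5]->U => DLLDLUUU VALID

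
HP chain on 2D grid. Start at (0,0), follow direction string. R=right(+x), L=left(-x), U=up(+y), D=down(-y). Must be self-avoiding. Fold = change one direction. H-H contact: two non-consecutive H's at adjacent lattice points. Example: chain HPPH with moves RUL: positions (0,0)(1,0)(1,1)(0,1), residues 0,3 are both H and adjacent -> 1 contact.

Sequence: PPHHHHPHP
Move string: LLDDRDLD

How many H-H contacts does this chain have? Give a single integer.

Positions: [(0, 0), (-1, 0), (-2, 0), (-2, -1), (-2, -2), (-1, -2), (-1, -3), (-2, -3), (-2, -4)]
H-H contact: residue 4 @(-2,-2) - residue 7 @(-2, -3)

Answer: 1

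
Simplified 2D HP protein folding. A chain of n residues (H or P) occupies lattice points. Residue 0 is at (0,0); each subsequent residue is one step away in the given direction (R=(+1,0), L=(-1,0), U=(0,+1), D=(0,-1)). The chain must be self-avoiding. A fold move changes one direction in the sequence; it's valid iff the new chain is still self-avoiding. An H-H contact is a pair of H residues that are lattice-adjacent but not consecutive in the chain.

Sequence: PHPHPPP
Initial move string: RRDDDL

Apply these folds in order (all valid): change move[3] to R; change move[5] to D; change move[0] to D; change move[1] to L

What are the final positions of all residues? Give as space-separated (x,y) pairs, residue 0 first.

Initial moves: RRDDDL
Fold: move[3]->R => RRDRDL (positions: [(0, 0), (1, 0), (2, 0), (2, -1), (3, -1), (3, -2), (2, -2)])
Fold: move[5]->D => RRDRDD (positions: [(0, 0), (1, 0), (2, 0), (2, -1), (3, -1), (3, -2), (3, -3)])
Fold: move[0]->D => DRDRDD (positions: [(0, 0), (0, -1), (1, -1), (1, -2), (2, -2), (2, -3), (2, -4)])
Fold: move[1]->L => DLDRDD (positions: [(0, 0), (0, -1), (-1, -1), (-1, -2), (0, -2), (0, -3), (0, -4)])

Answer: (0,0) (0,-1) (-1,-1) (-1,-2) (0,-2) (0,-3) (0,-4)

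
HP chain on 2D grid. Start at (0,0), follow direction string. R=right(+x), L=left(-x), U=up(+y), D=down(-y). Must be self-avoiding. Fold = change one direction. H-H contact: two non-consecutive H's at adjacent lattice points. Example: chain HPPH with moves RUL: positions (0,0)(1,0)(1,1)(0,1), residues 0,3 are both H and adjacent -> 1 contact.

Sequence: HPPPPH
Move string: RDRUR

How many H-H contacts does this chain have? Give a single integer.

Positions: [(0, 0), (1, 0), (1, -1), (2, -1), (2, 0), (3, 0)]
No H-H contacts found.

Answer: 0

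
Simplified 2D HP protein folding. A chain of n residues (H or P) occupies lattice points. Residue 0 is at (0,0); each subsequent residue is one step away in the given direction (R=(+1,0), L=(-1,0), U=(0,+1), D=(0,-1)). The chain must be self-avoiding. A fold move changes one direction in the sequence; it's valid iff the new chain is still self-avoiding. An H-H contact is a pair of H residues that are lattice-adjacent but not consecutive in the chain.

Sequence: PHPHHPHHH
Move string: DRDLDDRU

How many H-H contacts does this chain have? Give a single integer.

Answer: 2

Derivation:
Positions: [(0, 0), (0, -1), (1, -1), (1, -2), (0, -2), (0, -3), (0, -4), (1, -4), (1, -3)]
H-H contact: residue 1 @(0,-1) - residue 4 @(0, -2)
H-H contact: residue 3 @(1,-2) - residue 8 @(1, -3)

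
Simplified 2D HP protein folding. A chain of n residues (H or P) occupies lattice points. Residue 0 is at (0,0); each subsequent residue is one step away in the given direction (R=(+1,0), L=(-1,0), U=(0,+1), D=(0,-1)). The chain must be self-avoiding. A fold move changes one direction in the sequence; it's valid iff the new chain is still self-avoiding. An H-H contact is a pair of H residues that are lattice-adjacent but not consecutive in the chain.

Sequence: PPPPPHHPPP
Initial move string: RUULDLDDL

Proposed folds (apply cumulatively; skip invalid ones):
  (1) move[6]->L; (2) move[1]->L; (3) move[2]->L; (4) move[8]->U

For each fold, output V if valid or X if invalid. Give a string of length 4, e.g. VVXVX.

Answer: VXVX

Derivation:
Initial: RUULDLDDL -> [(0, 0), (1, 0), (1, 1), (1, 2), (0, 2), (0, 1), (-1, 1), (-1, 0), (-1, -1), (-2, -1)]
Fold 1: move[6]->L => RUULDLLDL VALID
Fold 2: move[1]->L => RLULDLLDL INVALID (collision), skipped
Fold 3: move[2]->L => RULLDLLDL VALID
Fold 4: move[8]->U => RULLDLLDU INVALID (collision), skipped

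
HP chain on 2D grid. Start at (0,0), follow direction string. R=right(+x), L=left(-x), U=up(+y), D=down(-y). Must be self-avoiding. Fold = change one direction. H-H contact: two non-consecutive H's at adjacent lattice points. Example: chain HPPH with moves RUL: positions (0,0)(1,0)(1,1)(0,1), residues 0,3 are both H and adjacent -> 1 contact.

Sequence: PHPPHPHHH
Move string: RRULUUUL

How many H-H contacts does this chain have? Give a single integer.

Answer: 1

Derivation:
Positions: [(0, 0), (1, 0), (2, 0), (2, 1), (1, 1), (1, 2), (1, 3), (1, 4), (0, 4)]
H-H contact: residue 1 @(1,0) - residue 4 @(1, 1)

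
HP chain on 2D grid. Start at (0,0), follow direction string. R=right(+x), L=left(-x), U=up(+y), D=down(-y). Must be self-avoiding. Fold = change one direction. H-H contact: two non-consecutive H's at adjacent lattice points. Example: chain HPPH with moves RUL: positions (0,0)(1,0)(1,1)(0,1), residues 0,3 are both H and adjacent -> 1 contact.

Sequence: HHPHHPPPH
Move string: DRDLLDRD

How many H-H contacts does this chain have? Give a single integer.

Positions: [(0, 0), (0, -1), (1, -1), (1, -2), (0, -2), (-1, -2), (-1, -3), (0, -3), (0, -4)]
H-H contact: residue 1 @(0,-1) - residue 4 @(0, -2)

Answer: 1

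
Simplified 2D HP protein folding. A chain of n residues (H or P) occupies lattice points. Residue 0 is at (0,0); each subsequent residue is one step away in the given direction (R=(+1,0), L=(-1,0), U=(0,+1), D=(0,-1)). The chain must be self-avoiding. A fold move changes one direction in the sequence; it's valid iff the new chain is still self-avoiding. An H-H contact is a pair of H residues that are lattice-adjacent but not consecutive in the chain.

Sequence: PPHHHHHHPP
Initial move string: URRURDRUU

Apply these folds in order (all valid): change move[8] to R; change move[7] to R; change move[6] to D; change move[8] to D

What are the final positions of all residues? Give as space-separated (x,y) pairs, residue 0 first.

Answer: (0,0) (0,1) (1,1) (2,1) (2,2) (3,2) (3,1) (3,0) (4,0) (4,-1)

Derivation:
Initial moves: URRURDRUU
Fold: move[8]->R => URRURDRUR (positions: [(0, 0), (0, 1), (1, 1), (2, 1), (2, 2), (3, 2), (3, 1), (4, 1), (4, 2), (5, 2)])
Fold: move[7]->R => URRURDRRR (positions: [(0, 0), (0, 1), (1, 1), (2, 1), (2, 2), (3, 2), (3, 1), (4, 1), (5, 1), (6, 1)])
Fold: move[6]->D => URRURDDRR (positions: [(0, 0), (0, 1), (1, 1), (2, 1), (2, 2), (3, 2), (3, 1), (3, 0), (4, 0), (5, 0)])
Fold: move[8]->D => URRURDDRD (positions: [(0, 0), (0, 1), (1, 1), (2, 1), (2, 2), (3, 2), (3, 1), (3, 0), (4, 0), (4, -1)])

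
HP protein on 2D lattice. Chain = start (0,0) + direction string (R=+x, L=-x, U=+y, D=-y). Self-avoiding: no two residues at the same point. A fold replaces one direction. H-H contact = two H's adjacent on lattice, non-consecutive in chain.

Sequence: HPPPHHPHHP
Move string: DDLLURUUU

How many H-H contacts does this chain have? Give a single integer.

Positions: [(0, 0), (0, -1), (0, -2), (-1, -2), (-2, -2), (-2, -1), (-1, -1), (-1, 0), (-1, 1), (-1, 2)]
H-H contact: residue 0 @(0,0) - residue 7 @(-1, 0)

Answer: 1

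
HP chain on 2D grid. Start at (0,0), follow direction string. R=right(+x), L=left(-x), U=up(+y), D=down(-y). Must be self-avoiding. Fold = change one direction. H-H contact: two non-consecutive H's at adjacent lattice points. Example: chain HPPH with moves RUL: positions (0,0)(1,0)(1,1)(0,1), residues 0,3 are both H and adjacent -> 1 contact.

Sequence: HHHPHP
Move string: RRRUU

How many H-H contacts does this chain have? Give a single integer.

Positions: [(0, 0), (1, 0), (2, 0), (3, 0), (3, 1), (3, 2)]
No H-H contacts found.

Answer: 0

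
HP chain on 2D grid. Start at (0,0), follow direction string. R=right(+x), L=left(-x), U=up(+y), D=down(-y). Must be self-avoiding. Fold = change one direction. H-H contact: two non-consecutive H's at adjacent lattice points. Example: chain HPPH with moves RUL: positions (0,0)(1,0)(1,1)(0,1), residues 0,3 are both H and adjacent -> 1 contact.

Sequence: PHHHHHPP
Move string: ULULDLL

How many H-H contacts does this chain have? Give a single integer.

Answer: 1

Derivation:
Positions: [(0, 0), (0, 1), (-1, 1), (-1, 2), (-2, 2), (-2, 1), (-3, 1), (-4, 1)]
H-H contact: residue 2 @(-1,1) - residue 5 @(-2, 1)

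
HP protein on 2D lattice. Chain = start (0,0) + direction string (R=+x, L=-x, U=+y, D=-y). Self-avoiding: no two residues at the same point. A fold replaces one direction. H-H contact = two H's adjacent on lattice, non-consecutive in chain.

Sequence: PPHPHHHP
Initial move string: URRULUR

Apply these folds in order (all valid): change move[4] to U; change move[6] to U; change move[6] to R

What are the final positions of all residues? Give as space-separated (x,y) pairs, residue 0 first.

Initial moves: URRULUR
Fold: move[4]->U => URRUUUR (positions: [(0, 0), (0, 1), (1, 1), (2, 1), (2, 2), (2, 3), (2, 4), (3, 4)])
Fold: move[6]->U => URRUUUU (positions: [(0, 0), (0, 1), (1, 1), (2, 1), (2, 2), (2, 3), (2, 4), (2, 5)])
Fold: move[6]->R => URRUUUR (positions: [(0, 0), (0, 1), (1, 1), (2, 1), (2, 2), (2, 3), (2, 4), (3, 4)])

Answer: (0,0) (0,1) (1,1) (2,1) (2,2) (2,3) (2,4) (3,4)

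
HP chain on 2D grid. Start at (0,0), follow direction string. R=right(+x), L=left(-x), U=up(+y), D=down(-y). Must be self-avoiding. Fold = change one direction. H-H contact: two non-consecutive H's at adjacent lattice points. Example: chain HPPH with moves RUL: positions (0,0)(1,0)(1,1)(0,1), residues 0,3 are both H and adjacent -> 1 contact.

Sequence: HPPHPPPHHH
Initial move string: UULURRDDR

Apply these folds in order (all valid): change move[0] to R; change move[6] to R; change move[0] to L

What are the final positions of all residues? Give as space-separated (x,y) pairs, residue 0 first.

Answer: (0,0) (-1,0) (-1,1) (-2,1) (-2,2) (-1,2) (0,2) (1,2) (1,1) (2,1)

Derivation:
Initial moves: UULURRDDR
Fold: move[0]->R => RULURRDDR (positions: [(0, 0), (1, 0), (1, 1), (0, 1), (0, 2), (1, 2), (2, 2), (2, 1), (2, 0), (3, 0)])
Fold: move[6]->R => RULURRRDR (positions: [(0, 0), (1, 0), (1, 1), (0, 1), (0, 2), (1, 2), (2, 2), (3, 2), (3, 1), (4, 1)])
Fold: move[0]->L => LULURRRDR (positions: [(0, 0), (-1, 0), (-1, 1), (-2, 1), (-2, 2), (-1, 2), (0, 2), (1, 2), (1, 1), (2, 1)])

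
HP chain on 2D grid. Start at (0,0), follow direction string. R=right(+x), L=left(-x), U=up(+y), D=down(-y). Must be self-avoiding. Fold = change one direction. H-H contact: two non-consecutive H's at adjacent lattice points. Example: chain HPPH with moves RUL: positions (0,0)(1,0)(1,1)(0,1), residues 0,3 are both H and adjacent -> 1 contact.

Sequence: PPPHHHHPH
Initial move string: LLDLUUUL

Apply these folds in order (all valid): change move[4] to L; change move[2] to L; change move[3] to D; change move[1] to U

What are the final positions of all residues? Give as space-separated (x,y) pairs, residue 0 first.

Answer: (0,0) (-1,0) (-1,1) (-2,1) (-2,0) (-3,0) (-3,1) (-3,2) (-4,2)

Derivation:
Initial moves: LLDLUUUL
Fold: move[4]->L => LLDLLUUL (positions: [(0, 0), (-1, 0), (-2, 0), (-2, -1), (-3, -1), (-4, -1), (-4, 0), (-4, 1), (-5, 1)])
Fold: move[2]->L => LLLLLUUL (positions: [(0, 0), (-1, 0), (-2, 0), (-3, 0), (-4, 0), (-5, 0), (-5, 1), (-5, 2), (-6, 2)])
Fold: move[3]->D => LLLDLUUL (positions: [(0, 0), (-1, 0), (-2, 0), (-3, 0), (-3, -1), (-4, -1), (-4, 0), (-4, 1), (-5, 1)])
Fold: move[1]->U => LULDLUUL (positions: [(0, 0), (-1, 0), (-1, 1), (-2, 1), (-2, 0), (-3, 0), (-3, 1), (-3, 2), (-4, 2)])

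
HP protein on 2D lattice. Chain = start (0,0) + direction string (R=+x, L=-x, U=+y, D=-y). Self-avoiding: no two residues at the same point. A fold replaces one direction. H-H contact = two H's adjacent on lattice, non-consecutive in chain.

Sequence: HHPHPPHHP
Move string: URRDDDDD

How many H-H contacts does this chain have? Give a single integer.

Answer: 0

Derivation:
Positions: [(0, 0), (0, 1), (1, 1), (2, 1), (2, 0), (2, -1), (2, -2), (2, -3), (2, -4)]
No H-H contacts found.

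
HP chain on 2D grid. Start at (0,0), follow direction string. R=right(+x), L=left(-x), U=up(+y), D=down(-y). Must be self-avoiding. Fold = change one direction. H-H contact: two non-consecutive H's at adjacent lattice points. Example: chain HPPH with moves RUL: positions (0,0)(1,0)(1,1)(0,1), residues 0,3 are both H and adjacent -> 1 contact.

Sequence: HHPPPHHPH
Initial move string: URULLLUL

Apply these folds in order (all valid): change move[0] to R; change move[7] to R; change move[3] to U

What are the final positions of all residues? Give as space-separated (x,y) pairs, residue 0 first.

Initial moves: URULLLUL
Fold: move[0]->R => RRULLLUL (positions: [(0, 0), (1, 0), (2, 0), (2, 1), (1, 1), (0, 1), (-1, 1), (-1, 2), (-2, 2)])
Fold: move[7]->R => RRULLLUR (positions: [(0, 0), (1, 0), (2, 0), (2, 1), (1, 1), (0, 1), (-1, 1), (-1, 2), (0, 2)])
Fold: move[3]->U => RRUULLUR (positions: [(0, 0), (1, 0), (2, 0), (2, 1), (2, 2), (1, 2), (0, 2), (0, 3), (1, 3)])

Answer: (0,0) (1,0) (2,0) (2,1) (2,2) (1,2) (0,2) (0,3) (1,3)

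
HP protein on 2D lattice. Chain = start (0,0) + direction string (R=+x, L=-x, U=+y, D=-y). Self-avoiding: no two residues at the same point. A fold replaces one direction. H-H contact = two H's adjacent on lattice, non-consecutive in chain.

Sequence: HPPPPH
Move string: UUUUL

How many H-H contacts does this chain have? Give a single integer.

Answer: 0

Derivation:
Positions: [(0, 0), (0, 1), (0, 2), (0, 3), (0, 4), (-1, 4)]
No H-H contacts found.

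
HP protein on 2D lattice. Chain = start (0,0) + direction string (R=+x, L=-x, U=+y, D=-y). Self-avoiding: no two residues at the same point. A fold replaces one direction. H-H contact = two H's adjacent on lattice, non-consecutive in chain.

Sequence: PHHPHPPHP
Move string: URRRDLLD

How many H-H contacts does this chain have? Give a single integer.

Positions: [(0, 0), (0, 1), (1, 1), (2, 1), (3, 1), (3, 0), (2, 0), (1, 0), (1, -1)]
H-H contact: residue 2 @(1,1) - residue 7 @(1, 0)

Answer: 1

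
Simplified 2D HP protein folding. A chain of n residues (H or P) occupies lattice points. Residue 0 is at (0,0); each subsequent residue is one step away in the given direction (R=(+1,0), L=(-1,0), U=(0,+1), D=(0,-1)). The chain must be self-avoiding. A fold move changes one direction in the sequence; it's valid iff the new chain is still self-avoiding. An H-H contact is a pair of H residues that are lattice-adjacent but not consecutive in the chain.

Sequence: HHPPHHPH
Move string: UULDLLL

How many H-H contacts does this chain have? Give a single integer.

Positions: [(0, 0), (0, 1), (0, 2), (-1, 2), (-1, 1), (-2, 1), (-3, 1), (-4, 1)]
H-H contact: residue 1 @(0,1) - residue 4 @(-1, 1)

Answer: 1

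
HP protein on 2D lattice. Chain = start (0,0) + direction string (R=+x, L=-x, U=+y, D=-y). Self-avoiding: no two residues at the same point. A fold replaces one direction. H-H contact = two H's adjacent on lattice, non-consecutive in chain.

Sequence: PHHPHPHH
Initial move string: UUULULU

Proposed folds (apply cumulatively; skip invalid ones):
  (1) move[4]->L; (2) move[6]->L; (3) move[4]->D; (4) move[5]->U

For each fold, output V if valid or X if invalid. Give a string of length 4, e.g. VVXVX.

Initial: UUULULU -> [(0, 0), (0, 1), (0, 2), (0, 3), (-1, 3), (-1, 4), (-2, 4), (-2, 5)]
Fold 1: move[4]->L => UUULLLU VALID
Fold 2: move[6]->L => UUULLLL VALID
Fold 3: move[4]->D => UUULDLL VALID
Fold 4: move[5]->U => UUULDUL INVALID (collision), skipped

Answer: VVVX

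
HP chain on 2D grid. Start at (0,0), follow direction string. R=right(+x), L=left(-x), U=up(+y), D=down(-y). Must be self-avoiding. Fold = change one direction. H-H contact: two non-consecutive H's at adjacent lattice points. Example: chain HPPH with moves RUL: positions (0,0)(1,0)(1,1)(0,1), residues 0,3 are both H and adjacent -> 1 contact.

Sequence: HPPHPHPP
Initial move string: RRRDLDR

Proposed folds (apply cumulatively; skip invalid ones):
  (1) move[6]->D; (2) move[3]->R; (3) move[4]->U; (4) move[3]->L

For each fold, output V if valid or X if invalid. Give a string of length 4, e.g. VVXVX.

Initial: RRRDLDR -> [(0, 0), (1, 0), (2, 0), (3, 0), (3, -1), (2, -1), (2, -2), (3, -2)]
Fold 1: move[6]->D => RRRDLDD VALID
Fold 2: move[3]->R => RRRRLDD INVALID (collision), skipped
Fold 3: move[4]->U => RRRDUDD INVALID (collision), skipped
Fold 4: move[3]->L => RRRLLDD INVALID (collision), skipped

Answer: VXXX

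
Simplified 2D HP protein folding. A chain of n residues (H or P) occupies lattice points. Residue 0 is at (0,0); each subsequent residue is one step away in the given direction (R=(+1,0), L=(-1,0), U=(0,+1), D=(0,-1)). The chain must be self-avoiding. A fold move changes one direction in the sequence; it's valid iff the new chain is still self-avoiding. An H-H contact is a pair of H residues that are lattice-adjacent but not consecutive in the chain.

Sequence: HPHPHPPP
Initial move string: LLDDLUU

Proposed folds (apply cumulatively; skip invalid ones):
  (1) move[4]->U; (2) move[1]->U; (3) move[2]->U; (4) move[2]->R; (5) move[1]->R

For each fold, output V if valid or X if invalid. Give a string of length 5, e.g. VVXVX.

Initial: LLDDLUU -> [(0, 0), (-1, 0), (-2, 0), (-2, -1), (-2, -2), (-3, -2), (-3, -1), (-3, 0)]
Fold 1: move[4]->U => LLDDUUU INVALID (collision), skipped
Fold 2: move[1]->U => LUDDLUU INVALID (collision), skipped
Fold 3: move[2]->U => LLUDLUU INVALID (collision), skipped
Fold 4: move[2]->R => LLRDLUU INVALID (collision), skipped
Fold 5: move[1]->R => LRDDLUU INVALID (collision), skipped

Answer: XXXXX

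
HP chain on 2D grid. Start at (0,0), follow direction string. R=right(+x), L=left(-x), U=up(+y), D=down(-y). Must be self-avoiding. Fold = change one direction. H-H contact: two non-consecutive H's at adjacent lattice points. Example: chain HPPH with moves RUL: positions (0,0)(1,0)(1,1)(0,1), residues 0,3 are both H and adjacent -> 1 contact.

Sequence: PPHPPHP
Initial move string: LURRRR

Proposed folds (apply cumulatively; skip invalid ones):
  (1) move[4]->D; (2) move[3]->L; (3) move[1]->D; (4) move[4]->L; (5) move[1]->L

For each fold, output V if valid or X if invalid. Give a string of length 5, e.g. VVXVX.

Initial: LURRRR -> [(0, 0), (-1, 0), (-1, 1), (0, 1), (1, 1), (2, 1), (3, 1)]
Fold 1: move[4]->D => LURRDR VALID
Fold 2: move[3]->L => LURLDR INVALID (collision), skipped
Fold 3: move[1]->D => LDRRDR VALID
Fold 4: move[4]->L => LDRRLR INVALID (collision), skipped
Fold 5: move[1]->L => LLRRDR INVALID (collision), skipped

Answer: VXVXX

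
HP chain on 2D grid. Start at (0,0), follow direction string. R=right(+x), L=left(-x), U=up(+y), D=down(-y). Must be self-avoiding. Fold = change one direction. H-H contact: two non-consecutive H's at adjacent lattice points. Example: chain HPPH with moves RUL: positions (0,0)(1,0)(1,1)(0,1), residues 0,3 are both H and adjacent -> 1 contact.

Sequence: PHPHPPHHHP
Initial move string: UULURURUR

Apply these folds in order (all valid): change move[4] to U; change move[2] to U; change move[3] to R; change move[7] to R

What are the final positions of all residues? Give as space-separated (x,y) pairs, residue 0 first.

Initial moves: UULURURUR
Fold: move[4]->U => UULUUURUR (positions: [(0, 0), (0, 1), (0, 2), (-1, 2), (-1, 3), (-1, 4), (-1, 5), (0, 5), (0, 6), (1, 6)])
Fold: move[2]->U => UUUUUURUR (positions: [(0, 0), (0, 1), (0, 2), (0, 3), (0, 4), (0, 5), (0, 6), (1, 6), (1, 7), (2, 7)])
Fold: move[3]->R => UUURUURUR (positions: [(0, 0), (0, 1), (0, 2), (0, 3), (1, 3), (1, 4), (1, 5), (2, 5), (2, 6), (3, 6)])
Fold: move[7]->R => UUURUURRR (positions: [(0, 0), (0, 1), (0, 2), (0, 3), (1, 3), (1, 4), (1, 5), (2, 5), (3, 5), (4, 5)])

Answer: (0,0) (0,1) (0,2) (0,3) (1,3) (1,4) (1,5) (2,5) (3,5) (4,5)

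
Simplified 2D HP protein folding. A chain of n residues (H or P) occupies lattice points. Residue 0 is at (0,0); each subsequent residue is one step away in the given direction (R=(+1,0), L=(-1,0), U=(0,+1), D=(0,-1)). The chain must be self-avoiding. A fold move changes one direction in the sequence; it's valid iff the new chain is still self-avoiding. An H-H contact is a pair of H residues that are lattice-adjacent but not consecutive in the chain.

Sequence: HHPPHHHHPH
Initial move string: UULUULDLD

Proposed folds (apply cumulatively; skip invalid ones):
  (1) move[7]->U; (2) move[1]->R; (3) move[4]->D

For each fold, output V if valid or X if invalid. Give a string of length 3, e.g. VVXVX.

Initial: UULUULDLD -> [(0, 0), (0, 1), (0, 2), (-1, 2), (-1, 3), (-1, 4), (-2, 4), (-2, 3), (-3, 3), (-3, 2)]
Fold 1: move[7]->U => UULUULDUD INVALID (collision), skipped
Fold 2: move[1]->R => URLUULDLD INVALID (collision), skipped
Fold 3: move[4]->D => UULUDLDLD INVALID (collision), skipped

Answer: XXX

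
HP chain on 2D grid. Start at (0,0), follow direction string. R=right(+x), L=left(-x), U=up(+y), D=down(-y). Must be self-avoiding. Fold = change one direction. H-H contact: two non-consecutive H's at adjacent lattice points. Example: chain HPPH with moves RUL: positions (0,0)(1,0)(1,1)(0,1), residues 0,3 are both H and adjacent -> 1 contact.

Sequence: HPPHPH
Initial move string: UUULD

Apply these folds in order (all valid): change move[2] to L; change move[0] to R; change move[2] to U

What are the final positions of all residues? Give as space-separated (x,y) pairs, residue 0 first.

Initial moves: UUULD
Fold: move[2]->L => UULLD (positions: [(0, 0), (0, 1), (0, 2), (-1, 2), (-2, 2), (-2, 1)])
Fold: move[0]->R => RULLD (positions: [(0, 0), (1, 0), (1, 1), (0, 1), (-1, 1), (-1, 0)])
Fold: move[2]->U => RUULD (positions: [(0, 0), (1, 0), (1, 1), (1, 2), (0, 2), (0, 1)])

Answer: (0,0) (1,0) (1,1) (1,2) (0,2) (0,1)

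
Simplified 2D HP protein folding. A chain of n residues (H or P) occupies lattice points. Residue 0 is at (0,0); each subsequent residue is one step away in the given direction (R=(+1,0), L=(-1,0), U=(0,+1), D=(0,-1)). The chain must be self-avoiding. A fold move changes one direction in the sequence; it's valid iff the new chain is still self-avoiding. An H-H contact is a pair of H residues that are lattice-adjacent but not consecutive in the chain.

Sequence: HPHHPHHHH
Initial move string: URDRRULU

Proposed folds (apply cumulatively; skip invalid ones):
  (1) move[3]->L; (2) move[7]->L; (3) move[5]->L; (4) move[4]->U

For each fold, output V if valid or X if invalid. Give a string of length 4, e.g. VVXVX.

Answer: XXXV

Derivation:
Initial: URDRRULU -> [(0, 0), (0, 1), (1, 1), (1, 0), (2, 0), (3, 0), (3, 1), (2, 1), (2, 2)]
Fold 1: move[3]->L => URDLRULU INVALID (collision), skipped
Fold 2: move[7]->L => URDRRULL INVALID (collision), skipped
Fold 3: move[5]->L => URDRRLLU INVALID (collision), skipped
Fold 4: move[4]->U => URDRUULU VALID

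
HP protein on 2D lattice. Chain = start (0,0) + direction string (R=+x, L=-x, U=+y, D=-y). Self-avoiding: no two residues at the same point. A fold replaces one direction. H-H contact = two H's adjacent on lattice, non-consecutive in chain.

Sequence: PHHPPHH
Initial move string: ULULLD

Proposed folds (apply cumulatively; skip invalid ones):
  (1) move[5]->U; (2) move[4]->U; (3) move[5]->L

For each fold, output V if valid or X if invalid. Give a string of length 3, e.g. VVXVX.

Answer: VVV

Derivation:
Initial: ULULLD -> [(0, 0), (0, 1), (-1, 1), (-1, 2), (-2, 2), (-3, 2), (-3, 1)]
Fold 1: move[5]->U => ULULLU VALID
Fold 2: move[4]->U => ULULUU VALID
Fold 3: move[5]->L => ULULUL VALID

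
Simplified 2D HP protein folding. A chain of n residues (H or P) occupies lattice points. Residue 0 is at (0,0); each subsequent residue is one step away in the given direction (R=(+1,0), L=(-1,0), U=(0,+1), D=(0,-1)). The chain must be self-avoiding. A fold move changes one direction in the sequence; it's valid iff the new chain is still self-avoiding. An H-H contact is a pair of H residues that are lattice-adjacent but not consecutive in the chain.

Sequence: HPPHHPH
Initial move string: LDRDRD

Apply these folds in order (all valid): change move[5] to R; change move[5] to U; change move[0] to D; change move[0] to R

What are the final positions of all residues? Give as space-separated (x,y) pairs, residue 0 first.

Answer: (0,0) (1,0) (1,-1) (2,-1) (2,-2) (3,-2) (3,-1)

Derivation:
Initial moves: LDRDRD
Fold: move[5]->R => LDRDRR (positions: [(0, 0), (-1, 0), (-1, -1), (0, -1), (0, -2), (1, -2), (2, -2)])
Fold: move[5]->U => LDRDRU (positions: [(0, 0), (-1, 0), (-1, -1), (0, -1), (0, -2), (1, -2), (1, -1)])
Fold: move[0]->D => DDRDRU (positions: [(0, 0), (0, -1), (0, -2), (1, -2), (1, -3), (2, -3), (2, -2)])
Fold: move[0]->R => RDRDRU (positions: [(0, 0), (1, 0), (1, -1), (2, -1), (2, -2), (3, -2), (3, -1)])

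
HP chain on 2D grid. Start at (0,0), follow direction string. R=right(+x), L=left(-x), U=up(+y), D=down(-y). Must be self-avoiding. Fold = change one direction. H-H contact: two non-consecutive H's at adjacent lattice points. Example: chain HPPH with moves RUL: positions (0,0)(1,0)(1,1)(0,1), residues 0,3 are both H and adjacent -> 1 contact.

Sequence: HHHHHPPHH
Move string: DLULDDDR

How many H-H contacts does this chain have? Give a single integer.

Answer: 1

Derivation:
Positions: [(0, 0), (0, -1), (-1, -1), (-1, 0), (-2, 0), (-2, -1), (-2, -2), (-2, -3), (-1, -3)]
H-H contact: residue 0 @(0,0) - residue 3 @(-1, 0)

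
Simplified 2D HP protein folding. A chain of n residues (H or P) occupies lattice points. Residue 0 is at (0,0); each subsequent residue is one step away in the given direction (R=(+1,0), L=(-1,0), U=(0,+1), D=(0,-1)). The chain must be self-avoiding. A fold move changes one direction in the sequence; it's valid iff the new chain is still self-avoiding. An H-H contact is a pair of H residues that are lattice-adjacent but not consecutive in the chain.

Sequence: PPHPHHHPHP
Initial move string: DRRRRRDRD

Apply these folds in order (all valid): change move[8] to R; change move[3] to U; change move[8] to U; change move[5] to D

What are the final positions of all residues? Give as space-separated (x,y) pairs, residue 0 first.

Initial moves: DRRRRRDRD
Fold: move[8]->R => DRRRRRDRR (positions: [(0, 0), (0, -1), (1, -1), (2, -1), (3, -1), (4, -1), (5, -1), (5, -2), (6, -2), (7, -2)])
Fold: move[3]->U => DRRURRDRR (positions: [(0, 0), (0, -1), (1, -1), (2, -1), (2, 0), (3, 0), (4, 0), (4, -1), (5, -1), (6, -1)])
Fold: move[8]->U => DRRURRDRU (positions: [(0, 0), (0, -1), (1, -1), (2, -1), (2, 0), (3, 0), (4, 0), (4, -1), (5, -1), (5, 0)])
Fold: move[5]->D => DRRURDDRU (positions: [(0, 0), (0, -1), (1, -1), (2, -1), (2, 0), (3, 0), (3, -1), (3, -2), (4, -2), (4, -1)])

Answer: (0,0) (0,-1) (1,-1) (2,-1) (2,0) (3,0) (3,-1) (3,-2) (4,-2) (4,-1)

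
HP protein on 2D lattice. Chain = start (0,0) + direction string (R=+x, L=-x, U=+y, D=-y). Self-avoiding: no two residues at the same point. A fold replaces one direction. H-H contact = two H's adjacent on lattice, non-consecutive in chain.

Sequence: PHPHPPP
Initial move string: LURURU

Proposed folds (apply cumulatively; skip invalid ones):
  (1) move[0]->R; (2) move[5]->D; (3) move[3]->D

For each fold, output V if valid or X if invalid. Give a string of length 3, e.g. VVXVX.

Answer: VVV

Derivation:
Initial: LURURU -> [(0, 0), (-1, 0), (-1, 1), (0, 1), (0, 2), (1, 2), (1, 3)]
Fold 1: move[0]->R => RURURU VALID
Fold 2: move[5]->D => RURURD VALID
Fold 3: move[3]->D => RURDRD VALID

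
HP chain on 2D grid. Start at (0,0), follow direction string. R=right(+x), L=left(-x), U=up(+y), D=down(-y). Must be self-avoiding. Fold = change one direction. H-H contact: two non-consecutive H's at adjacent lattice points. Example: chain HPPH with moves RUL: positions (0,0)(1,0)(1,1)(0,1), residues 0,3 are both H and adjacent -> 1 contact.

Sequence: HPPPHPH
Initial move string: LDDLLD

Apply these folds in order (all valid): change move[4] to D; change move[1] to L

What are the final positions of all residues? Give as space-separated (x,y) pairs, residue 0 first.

Initial moves: LDDLLD
Fold: move[4]->D => LDDLDD (positions: [(0, 0), (-1, 0), (-1, -1), (-1, -2), (-2, -2), (-2, -3), (-2, -4)])
Fold: move[1]->L => LLDLDD (positions: [(0, 0), (-1, 0), (-2, 0), (-2, -1), (-3, -1), (-3, -2), (-3, -3)])

Answer: (0,0) (-1,0) (-2,0) (-2,-1) (-3,-1) (-3,-2) (-3,-3)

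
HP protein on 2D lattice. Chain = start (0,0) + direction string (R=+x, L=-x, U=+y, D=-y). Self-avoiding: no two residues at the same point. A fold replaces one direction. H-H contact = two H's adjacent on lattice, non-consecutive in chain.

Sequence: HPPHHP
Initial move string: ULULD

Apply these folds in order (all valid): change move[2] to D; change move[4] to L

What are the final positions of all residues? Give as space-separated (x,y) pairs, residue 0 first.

Answer: (0,0) (0,1) (-1,1) (-1,0) (-2,0) (-3,0)

Derivation:
Initial moves: ULULD
Fold: move[2]->D => ULDLD (positions: [(0, 0), (0, 1), (-1, 1), (-1, 0), (-2, 0), (-2, -1)])
Fold: move[4]->L => ULDLL (positions: [(0, 0), (0, 1), (-1, 1), (-1, 0), (-2, 0), (-3, 0)])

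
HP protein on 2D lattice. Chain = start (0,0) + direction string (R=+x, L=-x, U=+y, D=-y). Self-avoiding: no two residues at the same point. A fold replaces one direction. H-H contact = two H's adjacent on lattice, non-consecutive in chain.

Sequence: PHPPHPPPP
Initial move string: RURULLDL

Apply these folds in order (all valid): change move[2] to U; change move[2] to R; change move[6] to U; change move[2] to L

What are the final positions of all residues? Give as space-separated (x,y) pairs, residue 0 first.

Answer: (0,0) (1,0) (1,1) (0,1) (0,2) (-1,2) (-2,2) (-2,3) (-3,3)

Derivation:
Initial moves: RURULLDL
Fold: move[2]->U => RUUULLDL (positions: [(0, 0), (1, 0), (1, 1), (1, 2), (1, 3), (0, 3), (-1, 3), (-1, 2), (-2, 2)])
Fold: move[2]->R => RURULLDL (positions: [(0, 0), (1, 0), (1, 1), (2, 1), (2, 2), (1, 2), (0, 2), (0, 1), (-1, 1)])
Fold: move[6]->U => RURULLUL (positions: [(0, 0), (1, 0), (1, 1), (2, 1), (2, 2), (1, 2), (0, 2), (0, 3), (-1, 3)])
Fold: move[2]->L => RULULLUL (positions: [(0, 0), (1, 0), (1, 1), (0, 1), (0, 2), (-1, 2), (-2, 2), (-2, 3), (-3, 3)])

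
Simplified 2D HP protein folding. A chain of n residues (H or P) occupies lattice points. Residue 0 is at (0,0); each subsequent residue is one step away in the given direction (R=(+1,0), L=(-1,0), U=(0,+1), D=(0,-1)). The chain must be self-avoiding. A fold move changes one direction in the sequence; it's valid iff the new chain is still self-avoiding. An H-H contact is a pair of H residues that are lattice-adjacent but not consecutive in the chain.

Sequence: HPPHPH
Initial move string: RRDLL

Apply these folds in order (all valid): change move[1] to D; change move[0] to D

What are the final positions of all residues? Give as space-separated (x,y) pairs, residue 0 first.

Initial moves: RRDLL
Fold: move[1]->D => RDDLL (positions: [(0, 0), (1, 0), (1, -1), (1, -2), (0, -2), (-1, -2)])
Fold: move[0]->D => DDDLL (positions: [(0, 0), (0, -1), (0, -2), (0, -3), (-1, -3), (-2, -3)])

Answer: (0,0) (0,-1) (0,-2) (0,-3) (-1,-3) (-2,-3)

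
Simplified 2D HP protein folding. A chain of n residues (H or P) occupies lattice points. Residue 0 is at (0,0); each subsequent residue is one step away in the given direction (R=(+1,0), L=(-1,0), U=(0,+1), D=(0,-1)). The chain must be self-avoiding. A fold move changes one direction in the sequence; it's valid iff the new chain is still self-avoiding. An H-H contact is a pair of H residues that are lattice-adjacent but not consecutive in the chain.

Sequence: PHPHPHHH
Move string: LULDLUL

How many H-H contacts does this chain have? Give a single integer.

Answer: 1

Derivation:
Positions: [(0, 0), (-1, 0), (-1, 1), (-2, 1), (-2, 0), (-3, 0), (-3, 1), (-4, 1)]
H-H contact: residue 3 @(-2,1) - residue 6 @(-3, 1)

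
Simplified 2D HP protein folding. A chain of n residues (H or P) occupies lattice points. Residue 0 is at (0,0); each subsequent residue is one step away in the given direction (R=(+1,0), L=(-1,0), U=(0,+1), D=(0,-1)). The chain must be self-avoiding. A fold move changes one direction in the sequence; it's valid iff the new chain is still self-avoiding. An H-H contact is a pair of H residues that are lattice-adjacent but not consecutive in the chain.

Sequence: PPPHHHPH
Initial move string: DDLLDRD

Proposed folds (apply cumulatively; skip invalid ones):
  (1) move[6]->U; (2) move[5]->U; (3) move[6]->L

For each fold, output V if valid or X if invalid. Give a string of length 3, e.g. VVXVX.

Initial: DDLLDRD -> [(0, 0), (0, -1), (0, -2), (-1, -2), (-2, -2), (-2, -3), (-1, -3), (-1, -4)]
Fold 1: move[6]->U => DDLLDRU INVALID (collision), skipped
Fold 2: move[5]->U => DDLLDUD INVALID (collision), skipped
Fold 3: move[6]->L => DDLLDRL INVALID (collision), skipped

Answer: XXX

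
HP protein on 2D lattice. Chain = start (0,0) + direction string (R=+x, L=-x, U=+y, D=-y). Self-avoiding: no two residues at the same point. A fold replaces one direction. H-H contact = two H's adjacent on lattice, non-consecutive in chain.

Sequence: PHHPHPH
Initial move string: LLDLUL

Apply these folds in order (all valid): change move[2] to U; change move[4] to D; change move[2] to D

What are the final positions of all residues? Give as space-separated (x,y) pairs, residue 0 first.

Initial moves: LLDLUL
Fold: move[2]->U => LLULUL (positions: [(0, 0), (-1, 0), (-2, 0), (-2, 1), (-3, 1), (-3, 2), (-4, 2)])
Fold: move[4]->D => LLULDL (positions: [(0, 0), (-1, 0), (-2, 0), (-2, 1), (-3, 1), (-3, 0), (-4, 0)])
Fold: move[2]->D => LLDLDL (positions: [(0, 0), (-1, 0), (-2, 0), (-2, -1), (-3, -1), (-3, -2), (-4, -2)])

Answer: (0,0) (-1,0) (-2,0) (-2,-1) (-3,-1) (-3,-2) (-4,-2)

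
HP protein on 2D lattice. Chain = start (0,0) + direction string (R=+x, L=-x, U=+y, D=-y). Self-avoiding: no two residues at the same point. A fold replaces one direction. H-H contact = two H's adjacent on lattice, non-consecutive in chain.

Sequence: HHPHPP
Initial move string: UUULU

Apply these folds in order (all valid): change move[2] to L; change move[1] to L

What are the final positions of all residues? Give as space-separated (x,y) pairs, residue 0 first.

Initial moves: UUULU
Fold: move[2]->L => UULLU (positions: [(0, 0), (0, 1), (0, 2), (-1, 2), (-2, 2), (-2, 3)])
Fold: move[1]->L => ULLLU (positions: [(0, 0), (0, 1), (-1, 1), (-2, 1), (-3, 1), (-3, 2)])

Answer: (0,0) (0,1) (-1,1) (-2,1) (-3,1) (-3,2)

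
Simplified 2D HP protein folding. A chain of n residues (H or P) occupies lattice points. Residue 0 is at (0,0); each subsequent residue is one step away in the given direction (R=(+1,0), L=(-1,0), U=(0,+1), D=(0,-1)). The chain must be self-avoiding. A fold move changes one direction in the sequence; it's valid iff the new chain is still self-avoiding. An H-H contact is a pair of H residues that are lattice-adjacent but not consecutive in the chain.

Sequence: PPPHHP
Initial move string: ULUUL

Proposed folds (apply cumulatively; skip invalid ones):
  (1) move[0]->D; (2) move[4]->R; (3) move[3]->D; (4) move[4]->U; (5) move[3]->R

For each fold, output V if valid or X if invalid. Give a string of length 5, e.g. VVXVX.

Initial: ULUUL -> [(0, 0), (0, 1), (-1, 1), (-1, 2), (-1, 3), (-2, 3)]
Fold 1: move[0]->D => DLUUL VALID
Fold 2: move[4]->R => DLUUR VALID
Fold 3: move[3]->D => DLUDR INVALID (collision), skipped
Fold 4: move[4]->U => DLUUU VALID
Fold 5: move[3]->R => DLURU INVALID (collision), skipped

Answer: VVXVX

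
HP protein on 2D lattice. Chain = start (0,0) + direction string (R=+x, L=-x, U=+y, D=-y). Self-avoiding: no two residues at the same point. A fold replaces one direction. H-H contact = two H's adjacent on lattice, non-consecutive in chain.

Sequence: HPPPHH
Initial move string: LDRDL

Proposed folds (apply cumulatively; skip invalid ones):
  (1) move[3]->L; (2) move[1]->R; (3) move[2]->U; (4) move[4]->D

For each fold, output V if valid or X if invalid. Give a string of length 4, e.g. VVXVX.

Initial: LDRDL -> [(0, 0), (-1, 0), (-1, -1), (0, -1), (0, -2), (-1, -2)]
Fold 1: move[3]->L => LDRLL INVALID (collision), skipped
Fold 2: move[1]->R => LRRDL INVALID (collision), skipped
Fold 3: move[2]->U => LDUDL INVALID (collision), skipped
Fold 4: move[4]->D => LDRDD VALID

Answer: XXXV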